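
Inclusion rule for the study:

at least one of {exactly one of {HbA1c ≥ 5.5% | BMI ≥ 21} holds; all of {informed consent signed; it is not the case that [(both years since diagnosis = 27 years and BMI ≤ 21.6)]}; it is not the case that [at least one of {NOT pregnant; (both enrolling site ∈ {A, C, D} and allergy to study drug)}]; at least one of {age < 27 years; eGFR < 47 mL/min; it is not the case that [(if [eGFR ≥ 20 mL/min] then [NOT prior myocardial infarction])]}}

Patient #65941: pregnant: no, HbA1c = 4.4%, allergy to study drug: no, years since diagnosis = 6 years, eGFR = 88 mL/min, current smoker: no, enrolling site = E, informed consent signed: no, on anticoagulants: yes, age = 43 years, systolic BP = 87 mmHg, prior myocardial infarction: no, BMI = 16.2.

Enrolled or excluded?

Atomic conditions:
  HbA1c ≥ 5.5%: 4.4 ≥ 5.5 is false
  BMI ≥ 21: 16.2 ≥ 21 is false
  informed consent signed: no → false
  years since diagnosis = 27 years: 6 == 27 is false
  BMI ≤ 21.6: 16.2 ≤ 21.6 is true
  NOT pregnant: no → true
  enrolling site ∈ {A, C, D}: E is not in the set → false
  allergy to study drug: no → false
  age < 27 years: 43 < 27 is false
  eGFR < 47 mL/min: 88 < 47 is false
  eGFR ≥ 20 mL/min: 88 ≥ 20 is true
  NOT prior myocardial infarction: no → true
Combine:
[1] exactly-one(false, false) = false
[2.2.1] false AND true = false
[2.2] NOT false = true
[2] false AND true = false
[3.1.2] false AND false = false
[3.1] true OR false = true
[3] NOT true = false
[4.3.1] true → true = true
[4.3] NOT true = false
[4] false OR false OR false = false
[root] false OR false OR false OR false = false
Overall: false → excluded

Excluded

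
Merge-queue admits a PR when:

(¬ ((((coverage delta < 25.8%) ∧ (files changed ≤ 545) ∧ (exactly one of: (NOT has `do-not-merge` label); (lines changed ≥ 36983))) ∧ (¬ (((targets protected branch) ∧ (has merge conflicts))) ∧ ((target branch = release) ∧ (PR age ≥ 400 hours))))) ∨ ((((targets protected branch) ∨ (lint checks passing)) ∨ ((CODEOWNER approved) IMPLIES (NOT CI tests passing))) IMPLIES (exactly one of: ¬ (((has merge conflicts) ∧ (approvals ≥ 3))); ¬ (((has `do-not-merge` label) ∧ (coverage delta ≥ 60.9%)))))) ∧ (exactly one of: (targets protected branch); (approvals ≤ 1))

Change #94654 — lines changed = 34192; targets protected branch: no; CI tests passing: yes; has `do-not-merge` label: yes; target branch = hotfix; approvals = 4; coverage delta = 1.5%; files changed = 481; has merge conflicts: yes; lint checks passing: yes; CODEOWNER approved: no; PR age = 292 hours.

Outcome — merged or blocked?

Blocked

Atomic conditions:
  coverage delta < 25.8%: 1.5 < 25.8 is true
  files changed ≤ 545: 481 ≤ 545 is true
  NOT has `do-not-merge` label: yes → false
  lines changed ≥ 36983: 34192 ≥ 36983 is false
  targets protected branch: no → false
  has merge conflicts: yes → true
  target branch = release: hotfix == release is false
  PR age ≥ 400 hours: 292 ≥ 400 is false
  lint checks passing: yes → true
  CODEOWNER approved: no → false
  NOT CI tests passing: yes → false
  approvals ≥ 3: 4 ≥ 3 is true
  has `do-not-merge` label: yes → true
  coverage delta ≥ 60.9%: 1.5 ≥ 60.9 is false
  approvals ≤ 1: 4 ≤ 1 is false
Combine:
[1.1.1.1.3] exactly-one(false, false) = false
[1.1.1.1] true AND true AND false = false
[1.1.1.2.1.1] false AND true = false
[1.1.1.2.1] NOT false = true
[1.1.1.2.2] false AND false = false
[1.1.1.2] true AND false = false
[1.1.1] false AND false = false
[1.1] NOT false = true
[1.2.1.1] false OR true = true
[1.2.1.2] false → false (antecedent false ⇒ implication holds) = true
[1.2.1] true OR true = true
[1.2.2.1.1] true AND true = true
[1.2.2.1] NOT true = false
[1.2.2.2.1] true AND false = false
[1.2.2.2] NOT false = true
[1.2.2] exactly-one(false, true) = true
[1.2] true → true = true
[1] true OR true = true
[2] exactly-one(false, false) = false
[root] true AND false = false
Overall: false → blocked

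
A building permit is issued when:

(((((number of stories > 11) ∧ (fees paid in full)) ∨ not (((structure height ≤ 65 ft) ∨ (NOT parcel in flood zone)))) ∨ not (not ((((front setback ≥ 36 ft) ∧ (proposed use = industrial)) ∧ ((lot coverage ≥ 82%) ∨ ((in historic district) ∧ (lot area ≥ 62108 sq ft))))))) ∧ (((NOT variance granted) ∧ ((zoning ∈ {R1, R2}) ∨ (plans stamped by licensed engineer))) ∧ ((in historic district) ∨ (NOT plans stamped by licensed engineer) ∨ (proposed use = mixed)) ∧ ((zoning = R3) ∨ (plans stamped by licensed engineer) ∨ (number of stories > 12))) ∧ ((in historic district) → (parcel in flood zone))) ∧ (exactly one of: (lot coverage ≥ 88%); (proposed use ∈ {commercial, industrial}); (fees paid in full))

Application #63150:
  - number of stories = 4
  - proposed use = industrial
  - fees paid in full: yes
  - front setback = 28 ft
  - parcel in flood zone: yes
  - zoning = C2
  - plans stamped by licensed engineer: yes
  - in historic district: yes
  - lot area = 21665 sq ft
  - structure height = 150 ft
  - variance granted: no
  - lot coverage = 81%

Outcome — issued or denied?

Denied

Atomic conditions:
  number of stories > 11: 4 > 11 is false
  fees paid in full: yes → true
  structure height ≤ 65 ft: 150 ≤ 65 is false
  NOT parcel in flood zone: yes → false
  front setback ≥ 36 ft: 28 ≥ 36 is false
  proposed use = industrial: industrial == industrial is true
  lot coverage ≥ 82%: 81 ≥ 82 is false
  in historic district: yes → true
  lot area ≥ 62108 sq ft: 21665 ≥ 62108 is false
  NOT variance granted: no → true
  zoning ∈ {R1, R2}: C2 is not in the set → false
  plans stamped by licensed engineer: yes → true
  NOT plans stamped by licensed engineer: yes → false
  proposed use = mixed: industrial == mixed is false
  zoning = R3: C2 == R3 is false
  number of stories > 12: 4 > 12 is false
  parcel in flood zone: yes → true
  lot coverage ≥ 88%: 81 ≥ 88 is false
  proposed use ∈ {commercial, industrial}: industrial is in the set → true
Combine:
[1.1.1.1] false AND true = false
[1.1.1.2.1] false OR false = false
[1.1.1.2] NOT false = true
[1.1.1] false OR true = true
[1.1.2.1.1.1] false AND true = false
[1.1.2.1.1.2.2] true AND false = false
[1.1.2.1.1.2] false OR false = false
[1.1.2.1.1] false AND false = false
[1.1.2.1] NOT false = true
[1.1.2] NOT true = false
[1.1] true OR false = true
[1.2.1.2] false OR true = true
[1.2.1] true AND true = true
[1.2.2] true OR false OR false = true
[1.2.3] false OR true OR false = true
[1.2] true AND true AND true = true
[1.3] true → true = true
[1] true AND true AND true = true
[2] exactly-one(false, true, true) = false
[root] true AND false = false
Overall: false → denied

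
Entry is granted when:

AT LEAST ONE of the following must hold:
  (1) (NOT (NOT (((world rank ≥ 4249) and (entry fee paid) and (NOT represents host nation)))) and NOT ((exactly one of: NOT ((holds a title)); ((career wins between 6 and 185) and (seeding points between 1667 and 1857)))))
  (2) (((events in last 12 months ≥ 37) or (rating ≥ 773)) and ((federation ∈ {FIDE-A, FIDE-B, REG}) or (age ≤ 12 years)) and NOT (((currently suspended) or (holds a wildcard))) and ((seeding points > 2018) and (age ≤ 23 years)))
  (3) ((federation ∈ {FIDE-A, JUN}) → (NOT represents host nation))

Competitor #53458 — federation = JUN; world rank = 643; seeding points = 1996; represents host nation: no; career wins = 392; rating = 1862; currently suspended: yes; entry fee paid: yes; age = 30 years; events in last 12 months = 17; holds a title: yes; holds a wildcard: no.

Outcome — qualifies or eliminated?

Atomic conditions:
  world rank ≥ 4249: 643 ≥ 4249 is false
  entry fee paid: yes → true
  NOT represents host nation: no → true
  holds a title: yes → true
  career wins between 6 and 185: 392 in [6, 185] is false
  seeding points between 1667 and 1857: 1996 in [1667, 1857] is false
  events in last 12 months ≥ 37: 17 ≥ 37 is false
  rating ≥ 773: 1862 ≥ 773 is true
  federation ∈ {FIDE-A, FIDE-B, REG}: JUN is not in the set → false
  age ≤ 12 years: 30 ≤ 12 is false
  currently suspended: yes → true
  holds a wildcard: no → false
  seeding points > 2018: 1996 > 2018 is false
  age ≤ 23 years: 30 ≤ 23 is false
  federation ∈ {FIDE-A, JUN}: JUN is in the set → true
Combine:
[1.1.1.1] false AND true AND true = false
[1.1.1] NOT false = true
[1.1] NOT true = false
[1.2.1.1] NOT true = false
[1.2.1.2] false AND false = false
[1.2.1] exactly-one(false, false) = false
[1.2] NOT false = true
[1] false AND true = false
[2.1] false OR true = true
[2.2] false OR false = false
[2.3.1] true OR false = true
[2.3] NOT true = false
[2.4] false AND false = false
[2] true AND false AND false AND false = false
[3] true → true = true
[root] false OR false OR true = true
Overall: true → qualifies

Qualifies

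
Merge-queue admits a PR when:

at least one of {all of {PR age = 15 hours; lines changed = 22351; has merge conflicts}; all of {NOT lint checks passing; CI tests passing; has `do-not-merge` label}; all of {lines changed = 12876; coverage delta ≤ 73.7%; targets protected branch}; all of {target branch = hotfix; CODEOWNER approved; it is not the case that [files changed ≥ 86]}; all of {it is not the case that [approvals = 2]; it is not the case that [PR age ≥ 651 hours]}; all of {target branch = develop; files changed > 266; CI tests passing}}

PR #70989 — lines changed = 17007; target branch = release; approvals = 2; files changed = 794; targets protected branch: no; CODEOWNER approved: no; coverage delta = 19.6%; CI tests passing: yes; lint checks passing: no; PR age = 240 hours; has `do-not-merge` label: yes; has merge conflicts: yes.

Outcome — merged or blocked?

Merged

Atomic conditions:
  PR age = 15 hours: 240 == 15 is false
  lines changed = 22351: 17007 == 22351 is false
  has merge conflicts: yes → true
  NOT lint checks passing: no → true
  CI tests passing: yes → true
  has `do-not-merge` label: yes → true
  lines changed = 12876: 17007 == 12876 is false
  coverage delta ≤ 73.7%: 19.6 ≤ 73.7 is true
  targets protected branch: no → false
  target branch = hotfix: release == hotfix is false
  CODEOWNER approved: no → false
  files changed ≥ 86: 794 ≥ 86 is true
  approvals = 2: 2 == 2 is true
  PR age ≥ 651 hours: 240 ≥ 651 is false
  target branch = develop: release == develop is false
  files changed > 266: 794 > 266 is true
Combine:
[1] false AND false AND true = false
[2] true AND true AND true = true
[3] false AND true AND false = false
[4.3] NOT true = false
[4] false AND false AND false = false
[5.1] NOT true = false
[5.2] NOT false = true
[5] false AND true = false
[6] false AND true AND true = false
[root] false OR true OR false OR false OR false OR false = true
Overall: true → merged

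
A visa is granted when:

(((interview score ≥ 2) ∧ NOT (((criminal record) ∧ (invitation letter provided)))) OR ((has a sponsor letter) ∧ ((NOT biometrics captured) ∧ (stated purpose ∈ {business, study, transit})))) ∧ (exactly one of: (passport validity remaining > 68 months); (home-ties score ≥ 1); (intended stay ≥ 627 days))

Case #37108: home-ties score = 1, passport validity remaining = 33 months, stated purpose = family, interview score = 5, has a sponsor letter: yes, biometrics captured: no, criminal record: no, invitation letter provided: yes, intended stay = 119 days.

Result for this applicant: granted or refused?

Atomic conditions:
  interview score ≥ 2: 5 ≥ 2 is true
  criminal record: no → false
  invitation letter provided: yes → true
  has a sponsor letter: yes → true
  NOT biometrics captured: no → true
  stated purpose ∈ {business, study, transit}: family is not in the set → false
  passport validity remaining > 68 months: 33 > 68 is false
  home-ties score ≥ 1: 1 ≥ 1 is true
  intended stay ≥ 627 days: 119 ≥ 627 is false
Combine:
[1.1.2.1] false AND true = false
[1.1.2] NOT false = true
[1.1] true AND true = true
[1.2.2] true AND false = false
[1.2] true AND false = false
[1] true OR false = true
[2] exactly-one(false, true, false) = true
[root] true AND true = true
Overall: true → granted

Granted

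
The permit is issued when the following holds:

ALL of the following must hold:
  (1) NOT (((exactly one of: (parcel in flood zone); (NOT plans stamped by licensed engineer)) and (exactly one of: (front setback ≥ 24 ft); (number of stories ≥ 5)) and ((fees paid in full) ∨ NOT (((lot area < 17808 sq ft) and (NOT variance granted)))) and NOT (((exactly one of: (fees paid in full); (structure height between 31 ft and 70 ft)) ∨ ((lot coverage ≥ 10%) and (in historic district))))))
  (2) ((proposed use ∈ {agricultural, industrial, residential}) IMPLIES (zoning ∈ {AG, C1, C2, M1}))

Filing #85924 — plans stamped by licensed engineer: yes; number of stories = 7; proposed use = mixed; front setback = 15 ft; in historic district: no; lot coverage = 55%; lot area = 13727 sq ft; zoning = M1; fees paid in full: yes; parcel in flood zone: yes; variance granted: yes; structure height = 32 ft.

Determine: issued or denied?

Denied

Atomic conditions:
  parcel in flood zone: yes → true
  NOT plans stamped by licensed engineer: yes → false
  front setback ≥ 24 ft: 15 ≥ 24 is false
  number of stories ≥ 5: 7 ≥ 5 is true
  fees paid in full: yes → true
  lot area < 17808 sq ft: 13727 < 17808 is true
  NOT variance granted: yes → false
  structure height between 31 ft and 70 ft: 32 in [31, 70] is true
  lot coverage ≥ 10%: 55 ≥ 10 is true
  in historic district: no → false
  proposed use ∈ {agricultural, industrial, residential}: mixed is not in the set → false
  zoning ∈ {AG, C1, C2, M1}: M1 is in the set → true
Combine:
[1.1.1] exactly-one(true, false) = true
[1.1.2] exactly-one(false, true) = true
[1.1.3.2.1] true AND false = false
[1.1.3.2] NOT false = true
[1.1.3] true OR true = true
[1.1.4.1.1] exactly-one(true, true) = false
[1.1.4.1.2] true AND false = false
[1.1.4.1] false OR false = false
[1.1.4] NOT false = true
[1.1] true AND true AND true AND true = true
[1] NOT true = false
[2] false → true (antecedent false ⇒ implication holds) = true
[root] false AND true = false
Overall: false → denied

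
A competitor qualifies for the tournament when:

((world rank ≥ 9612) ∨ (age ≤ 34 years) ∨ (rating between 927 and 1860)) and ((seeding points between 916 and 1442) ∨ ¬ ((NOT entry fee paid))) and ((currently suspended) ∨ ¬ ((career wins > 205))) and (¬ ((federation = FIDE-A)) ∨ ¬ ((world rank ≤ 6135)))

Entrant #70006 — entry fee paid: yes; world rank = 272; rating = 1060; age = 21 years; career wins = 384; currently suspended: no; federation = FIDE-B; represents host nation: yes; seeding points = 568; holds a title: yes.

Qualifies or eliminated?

Atomic conditions:
  world rank ≥ 9612: 272 ≥ 9612 is false
  age ≤ 34 years: 21 ≤ 34 is true
  rating between 927 and 1860: 1060 in [927, 1860] is true
  seeding points between 916 and 1442: 568 in [916, 1442] is false
  NOT entry fee paid: yes → false
  currently suspended: no → false
  career wins > 205: 384 > 205 is true
  federation = FIDE-A: FIDE-B == FIDE-A is false
  world rank ≤ 6135: 272 ≤ 6135 is true
Combine:
[1] false OR true OR true = true
[2.2] NOT false = true
[2] false OR true = true
[3.2] NOT true = false
[3] false OR false = false
[4.1] NOT false = true
[4.2] NOT true = false
[4] true OR false = true
[root] true AND true AND false AND true = false
Overall: false → eliminated

Eliminated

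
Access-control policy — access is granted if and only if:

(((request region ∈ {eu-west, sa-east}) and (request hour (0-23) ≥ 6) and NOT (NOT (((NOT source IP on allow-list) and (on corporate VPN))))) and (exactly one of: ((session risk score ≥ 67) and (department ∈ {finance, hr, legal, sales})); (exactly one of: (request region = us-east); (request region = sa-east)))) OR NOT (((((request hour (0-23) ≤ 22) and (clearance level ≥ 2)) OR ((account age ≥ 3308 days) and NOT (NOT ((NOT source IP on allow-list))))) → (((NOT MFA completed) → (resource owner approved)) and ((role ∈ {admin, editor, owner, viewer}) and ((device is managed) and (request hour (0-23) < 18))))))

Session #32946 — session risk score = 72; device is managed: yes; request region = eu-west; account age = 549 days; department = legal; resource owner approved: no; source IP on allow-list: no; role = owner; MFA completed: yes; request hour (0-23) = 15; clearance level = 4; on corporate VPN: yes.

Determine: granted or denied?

Granted

Atomic conditions:
  request region ∈ {eu-west, sa-east}: eu-west is in the set → true
  request hour (0-23) ≥ 6: 15 ≥ 6 is true
  NOT source IP on allow-list: no → true
  on corporate VPN: yes → true
  session risk score ≥ 67: 72 ≥ 67 is true
  department ∈ {finance, hr, legal, sales}: legal is in the set → true
  request region = us-east: eu-west == us-east is false
  request region = sa-east: eu-west == sa-east is false
  request hour (0-23) ≤ 22: 15 ≤ 22 is true
  clearance level ≥ 2: 4 ≥ 2 is true
  account age ≥ 3308 days: 549 ≥ 3308 is false
  NOT MFA completed: yes → false
  resource owner approved: no → false
  role ∈ {admin, editor, owner, viewer}: owner is in the set → true
  device is managed: yes → true
  request hour (0-23) < 18: 15 < 18 is true
Combine:
[1.1.3.1.1] true AND true = true
[1.1.3.1] NOT true = false
[1.1.3] NOT false = true
[1.1] true AND true AND true = true
[1.2.1] true AND true = true
[1.2.2] exactly-one(false, false) = false
[1.2] exactly-one(true, false) = true
[1] true AND true = true
[2.1.1.1] true AND true = true
[2.1.1.2.2.1] NOT true = false
[2.1.1.2.2] NOT false = true
[2.1.1.2] false AND true = false
[2.1.1] true OR false = true
[2.1.2.1] false → false (antecedent false ⇒ implication holds) = true
[2.1.2.2.2] true AND true = true
[2.1.2.2] true AND true = true
[2.1.2] true AND true = true
[2.1] true → true = true
[2] NOT true = false
[root] true OR false = true
Overall: true → granted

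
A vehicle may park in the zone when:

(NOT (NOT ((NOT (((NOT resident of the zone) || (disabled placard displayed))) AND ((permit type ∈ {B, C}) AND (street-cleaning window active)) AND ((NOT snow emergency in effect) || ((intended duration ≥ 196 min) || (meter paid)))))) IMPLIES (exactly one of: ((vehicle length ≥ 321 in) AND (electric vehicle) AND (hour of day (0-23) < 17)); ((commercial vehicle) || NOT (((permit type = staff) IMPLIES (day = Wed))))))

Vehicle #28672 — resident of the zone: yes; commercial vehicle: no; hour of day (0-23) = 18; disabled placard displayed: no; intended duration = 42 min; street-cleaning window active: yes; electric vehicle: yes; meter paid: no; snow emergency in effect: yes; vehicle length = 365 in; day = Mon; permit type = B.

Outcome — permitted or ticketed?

Atomic conditions:
  NOT resident of the zone: yes → false
  disabled placard displayed: no → false
  permit type ∈ {B, C}: B is in the set → true
  street-cleaning window active: yes → true
  NOT snow emergency in effect: yes → false
  intended duration ≥ 196 min: 42 ≥ 196 is false
  meter paid: no → false
  vehicle length ≥ 321 in: 365 ≥ 321 is true
  electric vehicle: yes → true
  hour of day (0-23) < 17: 18 < 17 is false
  commercial vehicle: no → false
  permit type = staff: B == staff is false
  day = Wed: Mon == Wed is false
Combine:
[1.1.1.1.1] false OR false = false
[1.1.1.1] NOT false = true
[1.1.1.2] true AND true = true
[1.1.1.3.2] false OR false = false
[1.1.1.3] false OR false = false
[1.1.1] true AND true AND false = false
[1.1] NOT false = true
[1] NOT true = false
[2.1] true AND true AND false = false
[2.2.2.1] false → false (antecedent false ⇒ implication holds) = true
[2.2.2] NOT true = false
[2.2] false OR false = false
[2] exactly-one(false, false) = false
[root] false → false (antecedent false ⇒ implication holds) = true
Overall: true → permitted

Permitted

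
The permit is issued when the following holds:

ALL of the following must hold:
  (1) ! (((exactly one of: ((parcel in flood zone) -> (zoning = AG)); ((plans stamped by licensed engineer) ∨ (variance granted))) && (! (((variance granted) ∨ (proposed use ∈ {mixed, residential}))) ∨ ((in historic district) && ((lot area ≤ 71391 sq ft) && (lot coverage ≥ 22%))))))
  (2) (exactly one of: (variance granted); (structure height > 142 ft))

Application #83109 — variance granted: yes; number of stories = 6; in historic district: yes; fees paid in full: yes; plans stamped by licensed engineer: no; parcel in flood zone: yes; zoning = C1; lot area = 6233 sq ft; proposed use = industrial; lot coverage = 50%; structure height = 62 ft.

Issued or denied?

Atomic conditions:
  parcel in flood zone: yes → true
  zoning = AG: C1 == AG is false
  plans stamped by licensed engineer: no → false
  variance granted: yes → true
  proposed use ∈ {mixed, residential}: industrial is not in the set → false
  in historic district: yes → true
  lot area ≤ 71391 sq ft: 6233 ≤ 71391 is true
  lot coverage ≥ 22%: 50 ≥ 22 is true
  structure height > 142 ft: 62 > 142 is false
Combine:
[1.1.1.1] true → false = false
[1.1.1.2] false OR true = true
[1.1.1] exactly-one(false, true) = true
[1.1.2.1.1] true OR false = true
[1.1.2.1] NOT true = false
[1.1.2.2.2] true AND true = true
[1.1.2.2] true AND true = true
[1.1.2] false OR true = true
[1.1] true AND true = true
[1] NOT true = false
[2] exactly-one(true, false) = true
[root] false AND true = false
Overall: false → denied

Denied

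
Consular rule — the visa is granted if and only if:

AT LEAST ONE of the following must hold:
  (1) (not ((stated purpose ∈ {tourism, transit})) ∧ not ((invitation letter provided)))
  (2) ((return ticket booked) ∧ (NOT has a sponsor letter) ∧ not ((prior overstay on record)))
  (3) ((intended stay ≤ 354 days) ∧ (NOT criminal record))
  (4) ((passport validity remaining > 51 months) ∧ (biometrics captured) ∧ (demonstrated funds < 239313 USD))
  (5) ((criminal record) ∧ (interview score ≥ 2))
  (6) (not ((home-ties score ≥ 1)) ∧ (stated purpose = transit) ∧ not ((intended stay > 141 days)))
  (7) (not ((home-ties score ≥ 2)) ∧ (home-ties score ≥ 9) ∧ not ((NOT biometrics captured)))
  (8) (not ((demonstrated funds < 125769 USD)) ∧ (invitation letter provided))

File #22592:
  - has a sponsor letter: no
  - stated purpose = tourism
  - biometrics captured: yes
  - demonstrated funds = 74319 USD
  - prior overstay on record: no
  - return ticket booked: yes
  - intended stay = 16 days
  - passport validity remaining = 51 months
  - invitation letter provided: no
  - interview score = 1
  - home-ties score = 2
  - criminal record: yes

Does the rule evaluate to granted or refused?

Granted

Atomic conditions:
  stated purpose ∈ {tourism, transit}: tourism is in the set → true
  invitation letter provided: no → false
  return ticket booked: yes → true
  NOT has a sponsor letter: no → true
  prior overstay on record: no → false
  intended stay ≤ 354 days: 16 ≤ 354 is true
  NOT criminal record: yes → false
  passport validity remaining > 51 months: 51 > 51 is false
  biometrics captured: yes → true
  demonstrated funds < 239313 USD: 74319 < 239313 is true
  criminal record: yes → true
  interview score ≥ 2: 1 ≥ 2 is false
  home-ties score ≥ 1: 2 ≥ 1 is true
  stated purpose = transit: tourism == transit is false
  intended stay > 141 days: 16 > 141 is false
  home-ties score ≥ 2: 2 ≥ 2 is true
  home-ties score ≥ 9: 2 ≥ 9 is false
  NOT biometrics captured: yes → false
  demonstrated funds < 125769 USD: 74319 < 125769 is true
Combine:
[1.1] NOT true = false
[1.2] NOT false = true
[1] false AND true = false
[2.3] NOT false = true
[2] true AND true AND true = true
[3] true AND false = false
[4] false AND true AND true = false
[5] true AND false = false
[6.1] NOT true = false
[6.3] NOT false = true
[6] false AND false AND true = false
[7.1] NOT true = false
[7.3] NOT false = true
[7] false AND false AND true = false
[8.1] NOT true = false
[8] false AND false = false
[root] false OR true OR false OR false OR false OR false OR false OR false = true
Overall: true → granted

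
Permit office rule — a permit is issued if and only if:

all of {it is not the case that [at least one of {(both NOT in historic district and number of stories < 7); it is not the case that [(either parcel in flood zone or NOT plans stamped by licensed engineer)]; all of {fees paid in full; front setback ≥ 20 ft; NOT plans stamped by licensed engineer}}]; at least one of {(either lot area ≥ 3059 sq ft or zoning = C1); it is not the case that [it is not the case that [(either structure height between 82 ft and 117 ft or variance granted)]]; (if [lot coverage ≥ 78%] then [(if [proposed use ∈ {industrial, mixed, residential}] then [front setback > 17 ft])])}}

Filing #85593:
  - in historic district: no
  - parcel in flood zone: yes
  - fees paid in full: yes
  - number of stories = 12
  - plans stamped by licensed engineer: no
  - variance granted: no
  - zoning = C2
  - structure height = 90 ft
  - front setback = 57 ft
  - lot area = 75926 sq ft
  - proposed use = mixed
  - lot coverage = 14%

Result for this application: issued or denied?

Atomic conditions:
  NOT in historic district: no → true
  number of stories < 7: 12 < 7 is false
  parcel in flood zone: yes → true
  NOT plans stamped by licensed engineer: no → true
  fees paid in full: yes → true
  front setback ≥ 20 ft: 57 ≥ 20 is true
  lot area ≥ 3059 sq ft: 75926 ≥ 3059 is true
  zoning = C1: C2 == C1 is false
  structure height between 82 ft and 117 ft: 90 in [82, 117] is true
  variance granted: no → false
  lot coverage ≥ 78%: 14 ≥ 78 is false
  proposed use ∈ {industrial, mixed, residential}: mixed is in the set → true
  front setback > 17 ft: 57 > 17 is true
Combine:
[1.1.1] true AND false = false
[1.1.2.1] true OR true = true
[1.1.2] NOT true = false
[1.1.3] true AND true AND true = true
[1.1] false OR false OR true = true
[1] NOT true = false
[2.1] true OR false = true
[2.2.1.1] true OR false = true
[2.2.1] NOT true = false
[2.2] NOT false = true
[2.3.2] true → true = true
[2.3] false → true (antecedent false ⇒ implication holds) = true
[2] true OR true OR true = true
[root] false AND true = false
Overall: false → denied

Denied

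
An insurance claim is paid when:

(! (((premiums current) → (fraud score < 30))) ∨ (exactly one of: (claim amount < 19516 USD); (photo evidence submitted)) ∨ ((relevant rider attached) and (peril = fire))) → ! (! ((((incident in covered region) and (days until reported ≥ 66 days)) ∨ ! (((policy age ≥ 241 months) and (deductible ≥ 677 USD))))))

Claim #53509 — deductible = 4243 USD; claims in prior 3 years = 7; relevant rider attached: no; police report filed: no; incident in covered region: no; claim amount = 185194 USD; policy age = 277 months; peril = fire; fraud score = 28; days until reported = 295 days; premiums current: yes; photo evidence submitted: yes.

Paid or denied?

Atomic conditions:
  premiums current: yes → true
  fraud score < 30: 28 < 30 is true
  claim amount < 19516 USD: 185194 < 19516 is false
  photo evidence submitted: yes → true
  relevant rider attached: no → false
  peril = fire: fire == fire is true
  incident in covered region: no → false
  days until reported ≥ 66 days: 295 ≥ 66 is true
  policy age ≥ 241 months: 277 ≥ 241 is true
  deductible ≥ 677 USD: 4243 ≥ 677 is true
Combine:
[1.1.1] true → true = true
[1.1] NOT true = false
[1.2] exactly-one(false, true) = true
[1.3] false AND true = false
[1] false OR true OR false = true
[2.1.1.1] false AND true = false
[2.1.1.2.1] true AND true = true
[2.1.1.2] NOT true = false
[2.1.1] false OR false = false
[2.1] NOT false = true
[2] NOT true = false
[root] true → false = false
Overall: false → denied

Denied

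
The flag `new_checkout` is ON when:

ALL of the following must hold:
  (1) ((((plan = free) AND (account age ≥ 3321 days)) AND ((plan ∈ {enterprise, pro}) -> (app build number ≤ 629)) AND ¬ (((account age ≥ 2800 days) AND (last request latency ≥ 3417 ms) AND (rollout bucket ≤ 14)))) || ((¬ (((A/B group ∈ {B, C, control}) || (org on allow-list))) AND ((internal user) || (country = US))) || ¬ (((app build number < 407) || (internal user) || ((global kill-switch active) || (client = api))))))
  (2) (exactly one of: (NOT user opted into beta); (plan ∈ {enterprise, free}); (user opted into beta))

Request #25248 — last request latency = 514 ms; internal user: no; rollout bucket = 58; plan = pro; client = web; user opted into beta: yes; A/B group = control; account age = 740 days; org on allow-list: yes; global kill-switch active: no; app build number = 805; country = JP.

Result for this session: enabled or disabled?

Enabled

Atomic conditions:
  plan = free: pro == free is false
  account age ≥ 3321 days: 740 ≥ 3321 is false
  plan ∈ {enterprise, pro}: pro is in the set → true
  app build number ≤ 629: 805 ≤ 629 is false
  account age ≥ 2800 days: 740 ≥ 2800 is false
  last request latency ≥ 3417 ms: 514 ≥ 3417 is false
  rollout bucket ≤ 14: 58 ≤ 14 is false
  A/B group ∈ {B, C, control}: control is in the set → true
  org on allow-list: yes → true
  internal user: no → false
  country = US: JP == US is false
  app build number < 407: 805 < 407 is false
  global kill-switch active: no → false
  client = api: web == api is false
  NOT user opted into beta: yes → false
  plan ∈ {enterprise, free}: pro is not in the set → false
  user opted into beta: yes → true
Combine:
[1.1.1] false AND false = false
[1.1.2] true → false = false
[1.1.3.1] false AND false AND false = false
[1.1.3] NOT false = true
[1.1] false AND false AND true = false
[1.2.1.1.1] true OR true = true
[1.2.1.1] NOT true = false
[1.2.1.2] false OR false = false
[1.2.1] false AND false = false
[1.2.2.1.3] false OR false = false
[1.2.2.1] false OR false OR false = false
[1.2.2] NOT false = true
[1.2] false OR true = true
[1] false OR true = true
[2] exactly-one(false, false, true) = true
[root] true AND true = true
Overall: true → enabled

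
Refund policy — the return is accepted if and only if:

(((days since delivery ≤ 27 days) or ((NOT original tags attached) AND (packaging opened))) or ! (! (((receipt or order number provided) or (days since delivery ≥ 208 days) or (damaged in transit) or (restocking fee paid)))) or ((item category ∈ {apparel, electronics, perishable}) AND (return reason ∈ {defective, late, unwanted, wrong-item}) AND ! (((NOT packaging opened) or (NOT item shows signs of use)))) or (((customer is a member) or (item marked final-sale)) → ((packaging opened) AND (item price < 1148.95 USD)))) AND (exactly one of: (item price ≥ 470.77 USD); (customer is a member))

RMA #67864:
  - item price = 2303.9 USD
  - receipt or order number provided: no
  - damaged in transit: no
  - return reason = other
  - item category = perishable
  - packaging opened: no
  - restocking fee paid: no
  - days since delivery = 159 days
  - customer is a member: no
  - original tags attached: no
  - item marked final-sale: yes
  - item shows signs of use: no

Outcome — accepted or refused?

Refused

Atomic conditions:
  days since delivery ≤ 27 days: 159 ≤ 27 is false
  NOT original tags attached: no → true
  packaging opened: no → false
  receipt or order number provided: no → false
  days since delivery ≥ 208 days: 159 ≥ 208 is false
  damaged in transit: no → false
  restocking fee paid: no → false
  item category ∈ {apparel, electronics, perishable}: perishable is in the set → true
  return reason ∈ {defective, late, unwanted, wrong-item}: other is not in the set → false
  NOT packaging opened: no → true
  NOT item shows signs of use: no → true
  customer is a member: no → false
  item marked final-sale: yes → true
  item price < 1148.95 USD: 2303.9 < 1148.95 is false
  item price ≥ 470.77 USD: 2303.9 ≥ 470.77 is true
Combine:
[1.1.2] true AND false = false
[1.1] false OR false = false
[1.2.1.1] false OR false OR false OR false = false
[1.2.1] NOT false = true
[1.2] NOT true = false
[1.3.3.1] true OR true = true
[1.3.3] NOT true = false
[1.3] true AND false AND false = false
[1.4.1] false OR true = true
[1.4.2] false AND false = false
[1.4] true → false = false
[1] false OR false OR false OR false = false
[2] exactly-one(true, false) = true
[root] false AND true = false
Overall: false → refused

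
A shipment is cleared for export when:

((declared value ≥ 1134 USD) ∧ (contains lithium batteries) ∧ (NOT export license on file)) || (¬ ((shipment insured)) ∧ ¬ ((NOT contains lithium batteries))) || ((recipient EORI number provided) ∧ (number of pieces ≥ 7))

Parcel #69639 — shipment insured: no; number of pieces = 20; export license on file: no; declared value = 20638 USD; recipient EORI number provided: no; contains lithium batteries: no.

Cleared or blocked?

Atomic conditions:
  declared value ≥ 1134 USD: 20638 ≥ 1134 is true
  contains lithium batteries: no → false
  NOT export license on file: no → true
  shipment insured: no → false
  NOT contains lithium batteries: no → true
  recipient EORI number provided: no → false
  number of pieces ≥ 7: 20 ≥ 7 is true
Combine:
[1] true AND false AND true = false
[2.1] NOT false = true
[2.2] NOT true = false
[2] true AND false = false
[3] false AND true = false
[root] false OR false OR false = false
Overall: false → blocked

Blocked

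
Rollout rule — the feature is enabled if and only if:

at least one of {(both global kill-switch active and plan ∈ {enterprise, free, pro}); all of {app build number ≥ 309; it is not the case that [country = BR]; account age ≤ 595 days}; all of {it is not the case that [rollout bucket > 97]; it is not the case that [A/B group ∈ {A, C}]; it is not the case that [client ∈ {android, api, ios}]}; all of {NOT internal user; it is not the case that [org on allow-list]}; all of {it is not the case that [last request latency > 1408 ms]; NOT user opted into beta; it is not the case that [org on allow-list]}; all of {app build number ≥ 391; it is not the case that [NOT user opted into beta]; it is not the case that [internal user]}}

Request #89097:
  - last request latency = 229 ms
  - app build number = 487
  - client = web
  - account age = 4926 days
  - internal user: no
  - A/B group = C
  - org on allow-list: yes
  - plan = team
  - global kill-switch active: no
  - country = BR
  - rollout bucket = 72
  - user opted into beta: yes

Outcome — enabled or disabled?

Enabled

Atomic conditions:
  global kill-switch active: no → false
  plan ∈ {enterprise, free, pro}: team is not in the set → false
  app build number ≥ 309: 487 ≥ 309 is true
  country = BR: BR == BR is true
  account age ≤ 595 days: 4926 ≤ 595 is false
  rollout bucket > 97: 72 > 97 is false
  A/B group ∈ {A, C}: C is in the set → true
  client ∈ {android, api, ios}: web is not in the set → false
  NOT internal user: no → true
  org on allow-list: yes → true
  last request latency > 1408 ms: 229 > 1408 is false
  NOT user opted into beta: yes → false
  app build number ≥ 391: 487 ≥ 391 is true
  internal user: no → false
Combine:
[1] false AND false = false
[2.2] NOT true = false
[2] true AND false AND false = false
[3.1] NOT false = true
[3.2] NOT true = false
[3.3] NOT false = true
[3] true AND false AND true = false
[4.2] NOT true = false
[4] true AND false = false
[5.1] NOT false = true
[5.3] NOT true = false
[5] true AND false AND false = false
[6.2] NOT false = true
[6.3] NOT false = true
[6] true AND true AND true = true
[root] false OR false OR false OR false OR false OR true = true
Overall: true → enabled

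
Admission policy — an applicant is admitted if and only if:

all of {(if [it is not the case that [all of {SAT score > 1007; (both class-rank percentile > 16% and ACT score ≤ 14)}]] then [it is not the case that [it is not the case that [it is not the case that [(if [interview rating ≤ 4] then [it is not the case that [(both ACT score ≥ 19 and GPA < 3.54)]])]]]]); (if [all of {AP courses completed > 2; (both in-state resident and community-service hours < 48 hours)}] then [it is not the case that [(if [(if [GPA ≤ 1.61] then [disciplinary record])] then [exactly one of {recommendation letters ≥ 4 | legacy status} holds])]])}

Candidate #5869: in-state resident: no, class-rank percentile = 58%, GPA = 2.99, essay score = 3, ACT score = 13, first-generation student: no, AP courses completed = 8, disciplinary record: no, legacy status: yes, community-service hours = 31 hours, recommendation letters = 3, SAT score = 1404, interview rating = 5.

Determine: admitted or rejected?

Admitted

Atomic conditions:
  SAT score > 1007: 1404 > 1007 is true
  class-rank percentile > 16%: 58 > 16 is true
  ACT score ≤ 14: 13 ≤ 14 is true
  interview rating ≤ 4: 5 ≤ 4 is false
  ACT score ≥ 19: 13 ≥ 19 is false
  GPA < 3.54: 2.99 < 3.54 is true
  AP courses completed > 2: 8 > 2 is true
  in-state resident: no → false
  community-service hours < 48 hours: 31 < 48 is true
  GPA ≤ 1.61: 2.99 ≤ 1.61 is false
  disciplinary record: no → false
  recommendation letters ≥ 4: 3 ≥ 4 is false
  legacy status: yes → true
Combine:
[1.1.1.2] true AND true = true
[1.1.1] true AND true = true
[1.1] NOT true = false
[1.2.1.1.1.2.1] false AND true = false
[1.2.1.1.1.2] NOT false = true
[1.2.1.1.1] false → true (antecedent false ⇒ implication holds) = true
[1.2.1.1] NOT true = false
[1.2.1] NOT false = true
[1.2] NOT true = false
[1] false → false (antecedent false ⇒ implication holds) = true
[2.1.2] false AND true = false
[2.1] true AND false = false
[2.2.1.1] false → false (antecedent false ⇒ implication holds) = true
[2.2.1.2] exactly-one(false, true) = true
[2.2.1] true → true = true
[2.2] NOT true = false
[2] false → false (antecedent false ⇒ implication holds) = true
[root] true AND true = true
Overall: true → admitted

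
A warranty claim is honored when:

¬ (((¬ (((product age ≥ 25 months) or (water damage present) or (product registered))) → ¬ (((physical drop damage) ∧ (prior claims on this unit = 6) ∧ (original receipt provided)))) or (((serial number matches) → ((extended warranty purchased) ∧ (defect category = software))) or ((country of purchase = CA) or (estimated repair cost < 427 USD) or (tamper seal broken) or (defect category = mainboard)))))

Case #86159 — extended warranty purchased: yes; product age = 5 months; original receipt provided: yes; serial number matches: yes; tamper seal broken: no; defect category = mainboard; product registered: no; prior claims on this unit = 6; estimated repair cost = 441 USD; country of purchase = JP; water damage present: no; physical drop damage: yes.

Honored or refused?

Atomic conditions:
  product age ≥ 25 months: 5 ≥ 25 is false
  water damage present: no → false
  product registered: no → false
  physical drop damage: yes → true
  prior claims on this unit = 6: 6 == 6 is true
  original receipt provided: yes → true
  serial number matches: yes → true
  extended warranty purchased: yes → true
  defect category = software: mainboard == software is false
  country of purchase = CA: JP == CA is false
  estimated repair cost < 427 USD: 441 < 427 is false
  tamper seal broken: no → false
  defect category = mainboard: mainboard == mainboard is true
Combine:
[1.1.1.1] false OR false OR false = false
[1.1.1] NOT false = true
[1.1.2.1] true AND true AND true = true
[1.1.2] NOT true = false
[1.1] true → false = false
[1.2.1.2] true AND false = false
[1.2.1] true → false = false
[1.2.2] false OR false OR false OR true = true
[1.2] false OR true = true
[1] false OR true = true
[root] NOT true = false
Overall: false → refused

Refused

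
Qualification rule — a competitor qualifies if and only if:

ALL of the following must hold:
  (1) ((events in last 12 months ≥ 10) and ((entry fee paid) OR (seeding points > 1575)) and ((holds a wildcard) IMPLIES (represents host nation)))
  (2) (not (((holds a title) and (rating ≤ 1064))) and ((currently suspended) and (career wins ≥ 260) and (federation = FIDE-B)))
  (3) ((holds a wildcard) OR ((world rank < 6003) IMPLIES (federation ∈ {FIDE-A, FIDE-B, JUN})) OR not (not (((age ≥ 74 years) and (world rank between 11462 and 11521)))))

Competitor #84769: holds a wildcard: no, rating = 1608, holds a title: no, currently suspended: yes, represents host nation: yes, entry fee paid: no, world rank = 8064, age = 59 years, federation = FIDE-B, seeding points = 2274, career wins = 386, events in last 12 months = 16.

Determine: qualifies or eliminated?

Atomic conditions:
  events in last 12 months ≥ 10: 16 ≥ 10 is true
  entry fee paid: no → false
  seeding points > 1575: 2274 > 1575 is true
  holds a wildcard: no → false
  represents host nation: yes → true
  holds a title: no → false
  rating ≤ 1064: 1608 ≤ 1064 is false
  currently suspended: yes → true
  career wins ≥ 260: 386 ≥ 260 is true
  federation = FIDE-B: FIDE-B == FIDE-B is true
  world rank < 6003: 8064 < 6003 is false
  federation ∈ {FIDE-A, FIDE-B, JUN}: FIDE-B is in the set → true
  age ≥ 74 years: 59 ≥ 74 is false
  world rank between 11462 and 11521: 8064 in [11462, 11521] is false
Combine:
[1.2] false OR true = true
[1.3] false → true (antecedent false ⇒ implication holds) = true
[1] true AND true AND true = true
[2.1.1] false AND false = false
[2.1] NOT false = true
[2.2] true AND true AND true = true
[2] true AND true = true
[3.2] false → true (antecedent false ⇒ implication holds) = true
[3.3.1.1] false AND false = false
[3.3.1] NOT false = true
[3.3] NOT true = false
[3] false OR true OR false = true
[root] true AND true AND true = true
Overall: true → qualifies

Qualifies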